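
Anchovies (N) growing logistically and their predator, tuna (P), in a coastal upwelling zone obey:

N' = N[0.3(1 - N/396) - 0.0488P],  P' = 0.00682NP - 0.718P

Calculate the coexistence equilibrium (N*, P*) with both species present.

N* ≈ 105, P* ≈ 4.51

From dP/dt = 0 with P > 0: 0.00682N* = 0.718, so N* = 105.
Substitute into dN/dt = 0: 0.3(1 - 105/396) = 0.0488P*.
The bracket is 0.734, giving P* = 0.22/0.0488 = 4.51.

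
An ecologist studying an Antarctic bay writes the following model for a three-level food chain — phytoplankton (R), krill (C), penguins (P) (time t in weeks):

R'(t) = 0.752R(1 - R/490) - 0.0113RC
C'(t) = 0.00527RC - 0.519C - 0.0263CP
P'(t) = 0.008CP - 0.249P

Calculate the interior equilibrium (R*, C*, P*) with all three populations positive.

From dP/dt = 0: 0.008C* = 0.249, so C* = 31.1.
From dR/dt = 0: 0.752(1 - R*/490) = 0.0113·31.1, giving R* = 490·(1 - 0.468) = 261.
From dC/dt = 0: 0.00527·261 - 0.519 = 0.0263P*, so P* = 0.856/0.0263 = 32.5.

R* ≈ 261, C* ≈ 31.1, P* ≈ 32.5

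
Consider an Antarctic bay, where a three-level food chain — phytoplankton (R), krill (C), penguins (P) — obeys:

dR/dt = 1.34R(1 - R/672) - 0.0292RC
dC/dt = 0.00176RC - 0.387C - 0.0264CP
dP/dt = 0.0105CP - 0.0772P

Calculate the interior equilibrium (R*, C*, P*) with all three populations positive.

From dP/dt = 0: 0.0105C* = 0.0772, so C* = 7.35.
From dR/dt = 0: 1.34(1 - R*/672) = 0.0292·7.35, giving R* = 672·(1 - 0.16) = 564.
From dC/dt = 0: 0.00176·564 - 0.387 = 0.0264P*, so P* = 0.606/0.0264 = 23.

R* ≈ 564, C* ≈ 7.35, P* ≈ 23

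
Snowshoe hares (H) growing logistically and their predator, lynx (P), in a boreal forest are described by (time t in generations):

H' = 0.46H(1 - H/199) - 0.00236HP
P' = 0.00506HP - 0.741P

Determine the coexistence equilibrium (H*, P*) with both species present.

H* ≈ 146, P* ≈ 51.5

From dP/dt = 0 with P > 0: 0.00506H* = 0.741, so H* = 146.
Substitute into dH/dt = 0: 0.46(1 - 146/199) = 0.00236P*.
The bracket is 0.264, giving P* = 0.121/0.00236 = 51.5.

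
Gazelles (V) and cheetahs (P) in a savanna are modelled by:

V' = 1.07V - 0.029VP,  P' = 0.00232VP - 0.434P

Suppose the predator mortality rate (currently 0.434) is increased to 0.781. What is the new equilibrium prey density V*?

At the interior fixed point, setting dP/dt = 0 with P > 0 fixes V* = (predator death rate)/(VP coefficient) — independent of the other coefficients.
With the change, V* = 0.781/0.00232 = 337; it rises from 187.

V* ≈ 337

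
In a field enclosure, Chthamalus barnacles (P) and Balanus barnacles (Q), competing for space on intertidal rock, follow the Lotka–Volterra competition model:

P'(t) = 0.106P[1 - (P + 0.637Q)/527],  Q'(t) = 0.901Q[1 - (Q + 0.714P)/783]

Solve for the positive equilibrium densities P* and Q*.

P* ≈ 51.8, Q* ≈ 746

Setting both brackets to zero gives the nullclines P + 0.637Q = 527 and 0.714P + Q = 783.
Substituting Q = 783 - 0.714P into the first: P(1 - 0.637·0.714) = 527 - 0.637·783.
So P* = 28.2/0.545 = 51.8, and then Q* = 783 - 0.714·51.8 = 746.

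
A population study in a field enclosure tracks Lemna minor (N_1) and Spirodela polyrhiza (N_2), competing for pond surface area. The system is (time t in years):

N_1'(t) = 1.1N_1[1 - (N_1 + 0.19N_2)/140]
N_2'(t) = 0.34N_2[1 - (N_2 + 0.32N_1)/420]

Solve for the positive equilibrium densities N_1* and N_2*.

N_1* ≈ 64.1, N_2* ≈ 399

Setting both brackets to zero gives the nullclines N_1 + 0.19N_2 = 140 and 0.32N_1 + N_2 = 420.
Substituting N_2 = 420 - 0.32N_1 into the first: N_1(1 - 0.19·0.32) = 140 - 0.19·420.
So N_1* = 60.2/0.939 = 64.1, and then N_2* = 420 - 0.32·64.1 = 399.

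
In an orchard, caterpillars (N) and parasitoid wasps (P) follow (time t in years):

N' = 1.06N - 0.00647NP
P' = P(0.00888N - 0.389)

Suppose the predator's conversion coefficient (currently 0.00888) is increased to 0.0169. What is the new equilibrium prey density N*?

At the interior fixed point, setting dP/dt = 0 with P > 0 fixes N* = (predator death rate)/(NP coefficient) — independent of the other coefficients.
With the change, N* = 0.389/0.0169 = 23; it falls from 43.8.

N* ≈ 23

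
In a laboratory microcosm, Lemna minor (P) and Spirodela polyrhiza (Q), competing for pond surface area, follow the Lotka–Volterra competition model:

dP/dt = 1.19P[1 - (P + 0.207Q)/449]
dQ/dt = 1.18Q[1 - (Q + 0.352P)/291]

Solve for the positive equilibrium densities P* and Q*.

Setting both brackets to zero gives the nullclines P + 0.207Q = 449 and 0.352P + Q = 291.
Substituting Q = 291 - 0.352P into the first: P(1 - 0.207·0.352) = 449 - 0.207·291.
So P* = 389/0.927 = 419, and then Q* = 291 - 0.352·419 = 143.

P* ≈ 419, Q* ≈ 143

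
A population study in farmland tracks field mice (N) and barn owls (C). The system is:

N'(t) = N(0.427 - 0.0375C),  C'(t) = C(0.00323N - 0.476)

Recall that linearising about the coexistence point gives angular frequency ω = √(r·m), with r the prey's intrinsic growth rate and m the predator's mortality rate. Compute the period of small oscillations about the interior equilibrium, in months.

T ≈ 13.9 months

Here r = 0.427 and m = 0.476, so r·m = 0.203.
ω = √0.203 = 0.451 per month, hence T = 2π/ω ≈ 13.9 months.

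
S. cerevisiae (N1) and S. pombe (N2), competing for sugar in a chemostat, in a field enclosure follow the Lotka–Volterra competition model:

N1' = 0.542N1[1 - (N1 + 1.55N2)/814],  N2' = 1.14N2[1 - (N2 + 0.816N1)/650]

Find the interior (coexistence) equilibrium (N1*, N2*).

Setting both brackets to zero gives the nullclines N1 + 1.55N2 = 814 and 0.816N1 + N2 = 650.
Substituting N2 = 650 - 0.816N1 into the first: N1(1 - 1.55·0.816) = 814 - 1.55·650.
So N1* = -194/-0.265 = 731, and then N2* = 650 - 0.816·731 = 53.7.

N1* ≈ 731, N2* ≈ 53.7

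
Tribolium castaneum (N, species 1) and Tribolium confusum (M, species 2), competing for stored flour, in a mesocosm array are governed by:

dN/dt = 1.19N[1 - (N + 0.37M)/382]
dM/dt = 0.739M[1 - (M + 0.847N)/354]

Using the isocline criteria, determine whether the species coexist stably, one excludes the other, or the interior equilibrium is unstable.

Compare the nullcline intercepts: K1/α12 = 382/0.37 = 1030 > K2 = 354; K2/α21 = 354/0.847 = 418 > K1 = 382.
Since both inequalities hold, each species can invade when rare, so the interior equilibrium is stable.

stable coexistence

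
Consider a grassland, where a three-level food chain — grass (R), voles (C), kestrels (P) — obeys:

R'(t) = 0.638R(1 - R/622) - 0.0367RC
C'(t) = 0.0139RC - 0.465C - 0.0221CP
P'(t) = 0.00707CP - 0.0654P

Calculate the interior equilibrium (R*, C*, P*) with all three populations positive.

From dP/dt = 0: 0.00707C* = 0.0654, so C* = 9.25.
From dR/dt = 0: 0.638(1 - R*/622) = 0.0367·9.25, giving R* = 622·(1 - 0.532) = 291.
From dC/dt = 0: 0.0139·291 - 0.465 = 0.0221P*, so P* = 3.58/0.0221 = 162.

R* ≈ 291, C* ≈ 9.25, P* ≈ 162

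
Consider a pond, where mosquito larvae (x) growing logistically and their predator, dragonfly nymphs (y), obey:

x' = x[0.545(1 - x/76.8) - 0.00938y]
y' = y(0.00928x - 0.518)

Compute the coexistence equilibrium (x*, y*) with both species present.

From dy/dt = 0 with y > 0: 0.00928x* = 0.518, so x* = 55.8.
Substitute into dx/dt = 0: 0.545(1 - 55.8/76.8) = 0.00938y*.
The bracket is 0.273, giving y* = 0.149/0.00938 = 15.9.

x* ≈ 55.8, y* ≈ 15.9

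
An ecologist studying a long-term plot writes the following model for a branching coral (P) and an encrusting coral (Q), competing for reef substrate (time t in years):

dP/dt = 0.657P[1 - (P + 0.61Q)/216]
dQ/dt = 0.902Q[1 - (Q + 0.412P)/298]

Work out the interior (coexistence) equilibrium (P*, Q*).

P* ≈ 45.7, Q* ≈ 279

Setting both brackets to zero gives the nullclines P + 0.61Q = 216 and 0.412P + Q = 298.
Substituting Q = 298 - 0.412P into the first: P(1 - 0.61·0.412) = 216 - 0.61·298.
So P* = 34.2/0.749 = 45.7, and then Q* = 298 - 0.412·45.7 = 279.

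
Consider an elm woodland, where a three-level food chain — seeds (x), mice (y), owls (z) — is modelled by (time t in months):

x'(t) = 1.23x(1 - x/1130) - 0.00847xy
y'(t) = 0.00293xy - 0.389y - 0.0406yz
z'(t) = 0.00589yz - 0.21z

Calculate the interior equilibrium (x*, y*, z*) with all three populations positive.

From dz/dt = 0: 0.00589y* = 0.21, so y* = 35.7.
From dx/dt = 0: 1.23(1 - x*/1130) = 0.00847·35.7, giving x* = 1130·(1 - 0.246) = 853.
From dy/dt = 0: 0.00293·853 - 0.389 = 0.0406z*, so z* = 2.11/0.0406 = 51.9.

x* ≈ 853, y* ≈ 35.7, z* ≈ 51.9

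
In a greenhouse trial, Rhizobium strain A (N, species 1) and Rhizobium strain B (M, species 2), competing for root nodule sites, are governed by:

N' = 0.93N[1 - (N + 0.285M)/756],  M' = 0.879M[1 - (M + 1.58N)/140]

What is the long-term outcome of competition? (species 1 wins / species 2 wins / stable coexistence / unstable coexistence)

Compare the nullcline intercepts: K1/α12 = 756/0.285 = 2650 > K2 = 140; K2/α21 = 140/1.58 = 88.6 < K1 = 756.
Since the inequalities point opposite ways, species 1 can invade but species 2 cannot.

species 1 excludes species 2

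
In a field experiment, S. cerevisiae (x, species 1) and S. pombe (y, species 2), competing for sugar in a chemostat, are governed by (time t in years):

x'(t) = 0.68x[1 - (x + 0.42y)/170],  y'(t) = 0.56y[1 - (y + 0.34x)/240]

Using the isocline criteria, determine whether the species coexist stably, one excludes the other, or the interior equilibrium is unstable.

stable coexistence

Compare the nullcline intercepts: K1/α12 = 170/0.42 = 405 > K2 = 240; K2/α21 = 240/0.34 = 706 > K1 = 170.
Since both inequalities hold, each species can invade when rare, so the interior equilibrium is stable.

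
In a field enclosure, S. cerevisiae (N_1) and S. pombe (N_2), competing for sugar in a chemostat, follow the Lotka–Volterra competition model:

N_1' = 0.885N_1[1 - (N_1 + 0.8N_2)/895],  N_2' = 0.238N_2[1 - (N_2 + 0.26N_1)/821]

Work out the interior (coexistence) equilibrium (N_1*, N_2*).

Setting both brackets to zero gives the nullclines N_1 + 0.8N_2 = 895 and 0.26N_1 + N_2 = 821.
Substituting N_2 = 821 - 0.26N_1 into the first: N_1(1 - 0.8·0.26) = 895 - 0.8·821.
So N_1* = 238/0.792 = 301, and then N_2* = 821 - 0.26·301 = 743.

N_1* ≈ 301, N_2* ≈ 743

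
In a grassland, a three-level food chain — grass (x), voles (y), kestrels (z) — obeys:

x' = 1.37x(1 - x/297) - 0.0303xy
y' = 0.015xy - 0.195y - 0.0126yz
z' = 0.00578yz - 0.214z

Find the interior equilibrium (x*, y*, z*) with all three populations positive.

x* ≈ 53.8, y* ≈ 37, z* ≈ 48.6

From dz/dt = 0: 0.00578y* = 0.214, so y* = 37.
From dx/dt = 0: 1.37(1 - x*/297) = 0.0303·37, giving x* = 297·(1 - 0.819) = 53.8.
From dy/dt = 0: 0.015·53.8 - 0.195 = 0.0126z*, so z* = 0.612/0.0126 = 48.6.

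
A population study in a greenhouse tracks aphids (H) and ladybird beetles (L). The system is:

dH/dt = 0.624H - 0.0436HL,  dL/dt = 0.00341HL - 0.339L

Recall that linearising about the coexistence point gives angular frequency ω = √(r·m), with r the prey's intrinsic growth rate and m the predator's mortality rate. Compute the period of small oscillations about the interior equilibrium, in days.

T ≈ 13.7 days

Here r = 0.624 and m = 0.339, so r·m = 0.212.
ω = √0.212 = 0.46 per day, hence T = 2π/ω ≈ 13.7 days.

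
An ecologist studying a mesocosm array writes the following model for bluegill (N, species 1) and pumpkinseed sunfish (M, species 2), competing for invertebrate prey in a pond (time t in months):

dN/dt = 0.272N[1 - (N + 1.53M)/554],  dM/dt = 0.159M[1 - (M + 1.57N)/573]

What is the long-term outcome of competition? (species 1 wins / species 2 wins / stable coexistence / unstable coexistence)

Compare the nullcline intercepts: K1/α12 = 554/1.53 = 362 < K2 = 573; K2/α21 = 573/1.57 = 365 < K1 = 554.
Since both are reversed, neither can invade when rare; the interior point is a saddle.

unstable coexistence (outcome depends on initial conditions)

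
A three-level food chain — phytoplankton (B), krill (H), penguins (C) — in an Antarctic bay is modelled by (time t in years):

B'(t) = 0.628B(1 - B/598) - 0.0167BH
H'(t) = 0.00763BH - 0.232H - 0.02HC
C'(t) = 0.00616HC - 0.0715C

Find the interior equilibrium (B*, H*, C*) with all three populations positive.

B* ≈ 413, H* ≈ 11.6, C* ≈ 146

From dC/dt = 0: 0.00616H* = 0.0715, so H* = 11.6.
From dB/dt = 0: 0.628(1 - B*/598) = 0.0167·11.6, giving B* = 598·(1 - 0.309) = 413.
From dH/dt = 0: 0.00763·413 - 0.232 = 0.02C*, so C* = 2.92/0.02 = 146.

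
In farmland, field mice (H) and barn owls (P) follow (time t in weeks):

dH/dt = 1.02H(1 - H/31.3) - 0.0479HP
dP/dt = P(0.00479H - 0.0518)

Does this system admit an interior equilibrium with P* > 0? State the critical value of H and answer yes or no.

The predator equation gives dP/dt > 0 only when H > 0.0518/0.00479 = 10.8.
Without the predator, H → K = 31.3. Since 31.3 > 10.8, the predator can invade and persist.

Threshold H = 10.8; K > 10.8, so yes, the predator persists.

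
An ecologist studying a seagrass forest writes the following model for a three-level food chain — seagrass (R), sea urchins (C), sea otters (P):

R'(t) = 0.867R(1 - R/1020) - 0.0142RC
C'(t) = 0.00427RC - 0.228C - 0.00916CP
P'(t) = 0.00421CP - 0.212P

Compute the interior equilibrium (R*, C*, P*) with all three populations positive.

R* ≈ 179, C* ≈ 50.4, P* ≈ 58.4

From dP/dt = 0: 0.00421C* = 0.212, so C* = 50.4.
From dR/dt = 0: 0.867(1 - R*/1020) = 0.0142·50.4, giving R* = 1020·(1 - 0.825) = 179.
From dC/dt = 0: 0.00427·179 - 0.228 = 0.00916P*, so P* = 0.535/0.00916 = 58.4.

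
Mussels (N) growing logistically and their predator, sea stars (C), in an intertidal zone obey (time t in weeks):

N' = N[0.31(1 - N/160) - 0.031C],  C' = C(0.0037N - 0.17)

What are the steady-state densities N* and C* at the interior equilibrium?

From dC/dt = 0 with C > 0: 0.0037N* = 0.17, so N* = 45.9.
Substitute into dN/dt = 0: 0.31(1 - 45.9/160) = 0.031C*.
The bracket is 0.713, giving C* = 0.221/0.031 = 7.13.

N* ≈ 45.9, C* ≈ 7.13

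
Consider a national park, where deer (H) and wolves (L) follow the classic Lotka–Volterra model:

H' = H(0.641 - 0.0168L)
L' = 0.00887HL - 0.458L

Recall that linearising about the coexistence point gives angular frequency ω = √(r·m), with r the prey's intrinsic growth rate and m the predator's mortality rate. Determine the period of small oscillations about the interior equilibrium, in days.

Here r = 0.641 and m = 0.458, so r·m = 0.294.
ω = √0.294 = 0.542 per day, hence T = 2π/ω ≈ 11.6 days.

T ≈ 11.6 days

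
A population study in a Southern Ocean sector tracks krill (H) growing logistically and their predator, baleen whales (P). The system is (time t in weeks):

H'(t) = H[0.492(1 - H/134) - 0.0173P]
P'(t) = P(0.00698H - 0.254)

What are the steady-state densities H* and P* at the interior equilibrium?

From dP/dt = 0 with P > 0: 0.00698H* = 0.254, so H* = 36.4.
Substitute into dH/dt = 0: 0.492(1 - 36.4/134) = 0.0173P*.
The bracket is 0.728, giving P* = 0.358/0.0173 = 20.7.

H* ≈ 36.4, P* ≈ 20.7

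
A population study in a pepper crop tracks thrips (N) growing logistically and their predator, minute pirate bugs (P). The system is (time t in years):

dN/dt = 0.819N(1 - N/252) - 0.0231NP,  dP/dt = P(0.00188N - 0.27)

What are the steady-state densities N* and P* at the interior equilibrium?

N* ≈ 144, P* ≈ 15.2

From dP/dt = 0 with P > 0: 0.00188N* = 0.27, so N* = 144.
Substitute into dN/dt = 0: 0.819(1 - 144/252) = 0.0231P*.
The bracket is 0.43, giving P* = 0.352/0.0231 = 15.2.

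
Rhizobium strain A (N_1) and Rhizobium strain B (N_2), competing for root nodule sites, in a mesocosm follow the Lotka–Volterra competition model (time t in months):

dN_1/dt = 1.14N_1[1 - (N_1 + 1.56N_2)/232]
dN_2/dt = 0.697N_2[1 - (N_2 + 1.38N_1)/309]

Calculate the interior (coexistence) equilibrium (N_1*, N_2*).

Setting both brackets to zero gives the nullclines N_1 + 1.56N_2 = 232 and 1.38N_1 + N_2 = 309.
Substituting N_2 = 309 - 1.38N_1 into the first: N_1(1 - 1.56·1.38) = 232 - 1.56·309.
So N_1* = -250/-1.15 = 217, and then N_2* = 309 - 1.38·217 = 9.68.

N_1* ≈ 217, N_2* ≈ 9.68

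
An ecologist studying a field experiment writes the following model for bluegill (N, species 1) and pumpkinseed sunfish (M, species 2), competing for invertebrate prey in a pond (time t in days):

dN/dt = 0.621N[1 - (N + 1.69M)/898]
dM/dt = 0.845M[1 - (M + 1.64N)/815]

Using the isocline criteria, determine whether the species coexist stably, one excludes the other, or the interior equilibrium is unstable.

Compare the nullcline intercepts: K1/α12 = 898/1.69 = 531 < K2 = 815; K2/α21 = 815/1.64 = 497 < K1 = 898.
Since both are reversed, neither can invade when rare; the interior point is a saddle.

unstable coexistence (outcome depends on initial conditions)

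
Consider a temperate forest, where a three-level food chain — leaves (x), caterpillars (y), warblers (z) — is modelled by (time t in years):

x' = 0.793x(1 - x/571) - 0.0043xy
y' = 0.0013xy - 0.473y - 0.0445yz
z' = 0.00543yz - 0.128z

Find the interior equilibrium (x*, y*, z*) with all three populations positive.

x* ≈ 498, y* ≈ 23.6, z* ≈ 3.92

From dz/dt = 0: 0.00543y* = 0.128, so y* = 23.6.
From dx/dt = 0: 0.793(1 - x*/571) = 0.0043·23.6, giving x* = 571·(1 - 0.128) = 498.
From dy/dt = 0: 0.0013·498 - 0.473 = 0.0445z*, so z* = 0.174/0.0445 = 3.92.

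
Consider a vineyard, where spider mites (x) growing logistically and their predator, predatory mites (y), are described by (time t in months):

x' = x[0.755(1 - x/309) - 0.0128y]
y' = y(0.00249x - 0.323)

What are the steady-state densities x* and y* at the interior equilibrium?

From dy/dt = 0 with y > 0: 0.00249x* = 0.323, so x* = 130.
Substitute into dx/dt = 0: 0.755(1 - 130/309) = 0.0128y*.
The bracket is 0.58, giving y* = 0.438/0.0128 = 34.2.

x* ≈ 130, y* ≈ 34.2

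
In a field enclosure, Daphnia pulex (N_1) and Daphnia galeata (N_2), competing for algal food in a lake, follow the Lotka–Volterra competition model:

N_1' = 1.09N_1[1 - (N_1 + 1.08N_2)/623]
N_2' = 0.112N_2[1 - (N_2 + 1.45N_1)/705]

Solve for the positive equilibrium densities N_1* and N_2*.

Setting both brackets to zero gives the nullclines N_1 + 1.08N_2 = 623 and 1.45N_1 + N_2 = 705.
Substituting N_2 = 705 - 1.45N_1 into the first: N_1(1 - 1.08·1.45) = 623 - 1.08·705.
So N_1* = -138/-0.566 = 245, and then N_2* = 705 - 1.45·245 = 350.

N_1* ≈ 245, N_2* ≈ 350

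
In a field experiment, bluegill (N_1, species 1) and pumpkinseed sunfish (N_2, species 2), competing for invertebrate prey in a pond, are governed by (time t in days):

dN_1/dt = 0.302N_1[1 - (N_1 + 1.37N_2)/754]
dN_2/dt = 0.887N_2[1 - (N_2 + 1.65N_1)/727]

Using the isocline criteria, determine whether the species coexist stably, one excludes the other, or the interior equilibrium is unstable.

Compare the nullcline intercepts: K1/α12 = 754/1.37 = 550 < K2 = 727; K2/α21 = 727/1.65 = 441 < K1 = 754.
Since both are reversed, neither can invade when rare; the interior point is a saddle.

unstable coexistence (outcome depends on initial conditions)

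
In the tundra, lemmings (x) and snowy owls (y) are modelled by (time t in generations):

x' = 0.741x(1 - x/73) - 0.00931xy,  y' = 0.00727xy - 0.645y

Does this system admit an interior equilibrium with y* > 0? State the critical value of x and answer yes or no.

Threshold x = 88.7; K < 88.7, so no, the predator goes extinct.

The predator equation gives dy/dt > 0 only when x > 0.645/0.00727 = 88.7.
Without the predator, x → K = 73. Since 73 < 88.7, the predator cannot invade.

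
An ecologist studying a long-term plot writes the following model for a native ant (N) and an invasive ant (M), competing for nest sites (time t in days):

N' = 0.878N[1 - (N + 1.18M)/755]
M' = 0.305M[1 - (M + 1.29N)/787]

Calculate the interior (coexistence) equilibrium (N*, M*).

Setting both brackets to zero gives the nullclines N + 1.18M = 755 and 1.29N + M = 787.
Substituting M = 787 - 1.29N into the first: N(1 - 1.18·1.29) = 755 - 1.18·787.
So N* = -174/-0.522 = 333, and then M* = 787 - 1.29·333 = 358.

N* ≈ 333, M* ≈ 358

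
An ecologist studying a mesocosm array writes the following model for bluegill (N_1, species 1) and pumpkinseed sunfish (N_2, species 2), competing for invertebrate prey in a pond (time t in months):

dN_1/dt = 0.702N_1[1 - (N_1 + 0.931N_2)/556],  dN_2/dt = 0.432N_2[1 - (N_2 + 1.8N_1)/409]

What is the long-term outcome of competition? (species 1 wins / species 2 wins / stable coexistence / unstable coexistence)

species 1 excludes species 2

Compare the nullcline intercepts: K1/α12 = 556/0.931 = 597 > K2 = 409; K2/α21 = 409/1.8 = 227 < K1 = 556.
Since the inequalities point opposite ways, species 1 can invade but species 2 cannot.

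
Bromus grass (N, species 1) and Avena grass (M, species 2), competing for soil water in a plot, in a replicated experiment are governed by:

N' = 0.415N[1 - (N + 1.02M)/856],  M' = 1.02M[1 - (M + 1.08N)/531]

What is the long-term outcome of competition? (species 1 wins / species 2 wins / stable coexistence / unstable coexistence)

species 1 excludes species 2

Compare the nullcline intercepts: K1/α12 = 856/1.02 = 839 > K2 = 531; K2/α21 = 531/1.08 = 492 < K1 = 856.
Since the inequalities point opposite ways, species 1 can invade but species 2 cannot.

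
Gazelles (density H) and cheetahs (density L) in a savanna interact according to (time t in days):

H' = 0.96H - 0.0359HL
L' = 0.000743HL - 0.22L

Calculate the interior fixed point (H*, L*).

Set dL/dt = 0 with L > 0: 0.000743H - 0.22 = 0, so H* = 0.22/0.000743 = 296.
Set dH/dt = 0 with H > 0: 0.96 - 0.0359L = 0, so L* = 0.96/0.0359 = 26.7.

H* ≈ 296, L* ≈ 26.7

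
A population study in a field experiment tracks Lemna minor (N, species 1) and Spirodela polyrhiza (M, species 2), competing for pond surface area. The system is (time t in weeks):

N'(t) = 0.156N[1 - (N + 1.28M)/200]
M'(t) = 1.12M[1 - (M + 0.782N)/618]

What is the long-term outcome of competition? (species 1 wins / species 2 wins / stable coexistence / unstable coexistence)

Compare the nullcline intercepts: K1/α12 = 200/1.28 = 156 < K2 = 618; K2/α21 = 618/0.782 = 790 > K1 = 200.
Since the inequalities point opposite ways, species 2 can invade but species 1 cannot.

species 2 excludes species 1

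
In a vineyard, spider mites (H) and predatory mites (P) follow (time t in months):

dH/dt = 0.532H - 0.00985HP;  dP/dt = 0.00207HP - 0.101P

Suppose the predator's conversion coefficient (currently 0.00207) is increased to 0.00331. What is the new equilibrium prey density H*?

H* ≈ 30.5

At the interior fixed point, setting dP/dt = 0 with P > 0 fixes H* = (predator death rate)/(HP coefficient) — independent of the other coefficients.
With the change, H* = 0.101/0.00331 = 30.5; it falls from 48.8.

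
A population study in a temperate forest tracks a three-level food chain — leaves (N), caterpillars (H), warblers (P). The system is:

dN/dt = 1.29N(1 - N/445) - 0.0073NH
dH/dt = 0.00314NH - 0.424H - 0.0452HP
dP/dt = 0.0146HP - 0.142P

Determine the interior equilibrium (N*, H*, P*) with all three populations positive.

From dP/dt = 0: 0.0146H* = 0.142, so H* = 9.73.
From dN/dt = 0: 1.29(1 - N*/445) = 0.0073·9.73, giving N* = 445·(1 - 0.055) = 421.
From dH/dt = 0: 0.00314·421 - 0.424 = 0.0452P*, so P* = 0.896/0.0452 = 19.8.

N* ≈ 421, H* ≈ 9.73, P* ≈ 19.8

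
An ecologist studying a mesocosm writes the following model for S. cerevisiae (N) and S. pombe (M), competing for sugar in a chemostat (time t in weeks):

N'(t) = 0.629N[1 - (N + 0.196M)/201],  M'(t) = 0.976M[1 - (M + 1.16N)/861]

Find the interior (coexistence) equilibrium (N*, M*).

N* ≈ 41.7, M* ≈ 813

Setting both brackets to zero gives the nullclines N + 0.196M = 201 and 1.16N + M = 861.
Substituting M = 861 - 1.16N into the first: N(1 - 0.196·1.16) = 201 - 0.196·861.
So N* = 32.2/0.773 = 41.7, and then M* = 861 - 1.16·41.7 = 813.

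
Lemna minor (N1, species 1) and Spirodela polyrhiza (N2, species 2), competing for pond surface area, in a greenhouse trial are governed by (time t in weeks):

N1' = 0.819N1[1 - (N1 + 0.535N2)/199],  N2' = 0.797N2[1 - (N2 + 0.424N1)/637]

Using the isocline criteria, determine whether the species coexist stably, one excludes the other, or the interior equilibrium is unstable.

Compare the nullcline intercepts: K1/α12 = 199/0.535 = 372 < K2 = 637; K2/α21 = 637/0.424 = 1500 > K1 = 199.
Since the inequalities point opposite ways, species 2 can invade but species 1 cannot.

species 2 excludes species 1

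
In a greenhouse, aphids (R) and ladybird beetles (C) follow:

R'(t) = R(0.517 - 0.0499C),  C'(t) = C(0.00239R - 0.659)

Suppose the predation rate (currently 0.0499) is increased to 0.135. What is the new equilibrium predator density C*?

C* ≈ 3.83

At the interior fixed point, setting dR/dt = 0 with R > 0 fixes C* = (prey growth rate)/(RC coefficient) — independent of the other coefficients.
With the change, C* = 0.517/0.135 = 3.83; it falls from 10.4.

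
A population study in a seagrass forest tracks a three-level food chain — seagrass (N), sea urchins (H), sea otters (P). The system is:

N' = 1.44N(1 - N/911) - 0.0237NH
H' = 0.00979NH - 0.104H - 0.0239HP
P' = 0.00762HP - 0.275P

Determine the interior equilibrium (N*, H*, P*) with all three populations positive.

From dP/dt = 0: 0.00762H* = 0.275, so H* = 36.1.
From dN/dt = 0: 1.44(1 - N*/911) = 0.0237·36.1, giving N* = 911·(1 - 0.594) = 370.
From dH/dt = 0: 0.00979·370 - 0.104 = 0.0239P*, so P* = 3.52/0.0239 = 147.

N* ≈ 370, H* ≈ 36.1, P* ≈ 147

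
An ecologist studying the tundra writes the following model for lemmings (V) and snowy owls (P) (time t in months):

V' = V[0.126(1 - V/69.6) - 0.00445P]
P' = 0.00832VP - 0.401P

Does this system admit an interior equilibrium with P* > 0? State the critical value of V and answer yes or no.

The predator equation gives dP/dt > 0 only when V > 0.401/0.00832 = 48.2.
Without the predator, V → K = 69.6. Since 69.6 > 48.2, the predator can invade and persist.

Threshold V = 48.2; K > 48.2, so yes, the predator persists.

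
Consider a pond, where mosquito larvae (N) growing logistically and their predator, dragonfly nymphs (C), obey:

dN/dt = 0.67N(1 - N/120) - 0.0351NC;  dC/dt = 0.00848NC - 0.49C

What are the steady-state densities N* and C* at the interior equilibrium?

N* ≈ 57.8, C* ≈ 9.9

From dC/dt = 0 with C > 0: 0.00848N* = 0.49, so N* = 57.8.
Substitute into dN/dt = 0: 0.67(1 - 57.8/120) = 0.0351C*.
The bracket is 0.518, giving C* = 0.347/0.0351 = 9.9.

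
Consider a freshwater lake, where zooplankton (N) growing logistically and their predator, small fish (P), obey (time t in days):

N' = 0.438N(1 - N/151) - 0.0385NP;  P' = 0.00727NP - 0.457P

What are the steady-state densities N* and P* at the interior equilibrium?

N* ≈ 62.9, P* ≈ 6.64

From dP/dt = 0 with P > 0: 0.00727N* = 0.457, so N* = 62.9.
Substitute into dN/dt = 0: 0.438(1 - 62.9/151) = 0.0385P*.
The bracket is 0.584, giving P* = 0.256/0.0385 = 6.64.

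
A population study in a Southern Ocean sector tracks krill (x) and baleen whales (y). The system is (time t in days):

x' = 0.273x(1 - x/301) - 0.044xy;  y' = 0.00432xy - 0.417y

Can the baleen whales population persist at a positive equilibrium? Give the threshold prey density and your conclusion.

The predator equation gives dy/dt > 0 only when x > 0.417/0.00432 = 96.5.
Without the predator, x → K = 301. Since 301 > 96.5, the predator can invade and persist.

Threshold x = 96.5; K > 96.5, so yes, the predator persists.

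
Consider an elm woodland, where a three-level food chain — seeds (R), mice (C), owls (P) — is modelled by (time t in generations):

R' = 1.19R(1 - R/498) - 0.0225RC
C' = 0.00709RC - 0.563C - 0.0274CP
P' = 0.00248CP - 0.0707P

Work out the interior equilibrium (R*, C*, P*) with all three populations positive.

R* ≈ 230, C* ≈ 28.5, P* ≈ 38.9

From dP/dt = 0: 0.00248C* = 0.0707, so C* = 28.5.
From dR/dt = 0: 1.19(1 - R*/498) = 0.0225·28.5, giving R* = 498·(1 - 0.539) = 230.
From dC/dt = 0: 0.00709·230 - 0.563 = 0.0274P*, so P* = 1.06/0.0274 = 38.9.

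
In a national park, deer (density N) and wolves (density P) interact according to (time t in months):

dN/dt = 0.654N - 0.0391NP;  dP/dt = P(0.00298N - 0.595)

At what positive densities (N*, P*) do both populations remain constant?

N* ≈ 200, P* ≈ 16.7

Set dP/dt = 0 with P > 0: 0.00298N - 0.595 = 0, so N* = 0.595/0.00298 = 200.
Set dN/dt = 0 with N > 0: 0.654 - 0.0391P = 0, so P* = 0.654/0.0391 = 16.7.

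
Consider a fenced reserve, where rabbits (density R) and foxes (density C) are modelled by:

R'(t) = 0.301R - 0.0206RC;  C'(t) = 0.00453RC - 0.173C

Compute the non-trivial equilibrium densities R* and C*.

R* ≈ 38.2, C* ≈ 14.6

Set dC/dt = 0 with C > 0: 0.00453R - 0.173 = 0, so R* = 0.173/0.00453 = 38.2.
Set dR/dt = 0 with R > 0: 0.301 - 0.0206C = 0, so C* = 0.301/0.0206 = 14.6.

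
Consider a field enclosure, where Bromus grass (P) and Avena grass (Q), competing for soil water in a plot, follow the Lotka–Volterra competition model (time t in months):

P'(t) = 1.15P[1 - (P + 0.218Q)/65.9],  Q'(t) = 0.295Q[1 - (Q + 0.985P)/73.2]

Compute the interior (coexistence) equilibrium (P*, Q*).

Setting both brackets to zero gives the nullclines P + 0.218Q = 65.9 and 0.985P + Q = 73.2.
Substituting Q = 73.2 - 0.985P into the first: P(1 - 0.218·0.985) = 65.9 - 0.218·73.2.
So P* = 49.9/0.785 = 63.6, and then Q* = 73.2 - 0.985·63.6 = 10.6.

P* ≈ 63.6, Q* ≈ 10.6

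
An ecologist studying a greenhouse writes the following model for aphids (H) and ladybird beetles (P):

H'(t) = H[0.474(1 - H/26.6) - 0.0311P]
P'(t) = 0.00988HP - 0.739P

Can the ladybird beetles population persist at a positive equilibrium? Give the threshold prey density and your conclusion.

The predator equation gives dP/dt > 0 only when H > 0.739/0.00988 = 74.8.
Without the predator, H → K = 26.6. Since 26.6 < 74.8, the predator cannot invade.

Threshold H = 74.8; K < 74.8, so no, the predator goes extinct.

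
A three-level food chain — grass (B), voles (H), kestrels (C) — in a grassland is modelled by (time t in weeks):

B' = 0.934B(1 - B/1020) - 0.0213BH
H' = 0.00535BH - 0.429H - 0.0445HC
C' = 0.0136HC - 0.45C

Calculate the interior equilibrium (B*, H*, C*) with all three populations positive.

From dC/dt = 0: 0.0136H* = 0.45, so H* = 33.1.
From dB/dt = 0: 0.934(1 - B*/1020) = 0.0213·33.1, giving B* = 1020·(1 - 0.755) = 250.
From dH/dt = 0: 0.00535·250 - 0.429 = 0.0445C*, so C* = 0.91/0.0445 = 20.5.

B* ≈ 250, H* ≈ 33.1, C* ≈ 20.5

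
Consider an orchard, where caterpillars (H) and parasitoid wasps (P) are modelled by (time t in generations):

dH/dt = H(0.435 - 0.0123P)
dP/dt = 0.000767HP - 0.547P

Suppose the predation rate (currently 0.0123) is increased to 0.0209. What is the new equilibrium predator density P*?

P* ≈ 20.8

At the interior fixed point, setting dH/dt = 0 with H > 0 fixes P* = (prey growth rate)/(HP coefficient) — independent of the other coefficients.
With the change, P* = 0.435/0.0209 = 20.8; it falls from 35.4.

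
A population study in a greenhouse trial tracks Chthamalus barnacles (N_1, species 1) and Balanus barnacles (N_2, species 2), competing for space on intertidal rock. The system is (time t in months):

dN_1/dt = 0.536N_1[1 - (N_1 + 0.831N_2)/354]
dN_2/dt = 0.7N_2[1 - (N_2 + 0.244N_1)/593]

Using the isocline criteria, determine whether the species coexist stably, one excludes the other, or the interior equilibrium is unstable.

species 2 excludes species 1

Compare the nullcline intercepts: K1/α12 = 354/0.831 = 426 < K2 = 593; K2/α21 = 593/0.244 = 2430 > K1 = 354.
Since the inequalities point opposite ways, species 2 can invade but species 1 cannot.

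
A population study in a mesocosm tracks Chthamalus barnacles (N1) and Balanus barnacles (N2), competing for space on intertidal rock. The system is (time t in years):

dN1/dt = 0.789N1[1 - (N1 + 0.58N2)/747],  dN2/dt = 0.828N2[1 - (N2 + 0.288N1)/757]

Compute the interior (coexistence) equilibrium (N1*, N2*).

Setting both brackets to zero gives the nullclines N1 + 0.58N2 = 747 and 0.288N1 + N2 = 757.
Substituting N2 = 757 - 0.288N1 into the first: N1(1 - 0.58·0.288) = 747 - 0.58·757.
So N1* = 308/0.833 = 370, and then N2* = 757 - 0.288·370 = 651.

N1* ≈ 370, N2* ≈ 651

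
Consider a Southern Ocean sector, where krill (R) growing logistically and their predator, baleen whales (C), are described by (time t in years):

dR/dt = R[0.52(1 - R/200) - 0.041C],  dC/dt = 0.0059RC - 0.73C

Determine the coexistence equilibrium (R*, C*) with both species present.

R* ≈ 124, C* ≈ 4.84

From dC/dt = 0 with C > 0: 0.0059R* = 0.73, so R* = 124.
Substitute into dR/dt = 0: 0.52(1 - 124/200) = 0.041C*.
The bracket is 0.381, giving C* = 0.198/0.041 = 4.84.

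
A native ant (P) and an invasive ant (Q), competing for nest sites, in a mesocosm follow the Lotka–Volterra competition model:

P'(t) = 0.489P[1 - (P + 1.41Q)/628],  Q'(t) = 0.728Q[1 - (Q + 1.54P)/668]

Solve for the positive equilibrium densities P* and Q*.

P* ≈ 268, Q* ≈ 255

Setting both brackets to zero gives the nullclines P + 1.41Q = 628 and 1.54P + Q = 668.
Substituting Q = 668 - 1.54P into the first: P(1 - 1.41·1.54) = 628 - 1.41·668.
So P* = -314/-1.17 = 268, and then Q* = 668 - 1.54·268 = 255.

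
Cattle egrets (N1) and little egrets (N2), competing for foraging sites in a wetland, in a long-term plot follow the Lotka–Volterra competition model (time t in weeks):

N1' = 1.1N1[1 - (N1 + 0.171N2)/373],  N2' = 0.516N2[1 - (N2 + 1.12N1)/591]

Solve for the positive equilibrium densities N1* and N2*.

N1* ≈ 336, N2* ≈ 214

Setting both brackets to zero gives the nullclines N1 + 0.171N2 = 373 and 1.12N1 + N2 = 591.
Substituting N2 = 591 - 1.12N1 into the first: N1(1 - 0.171·1.12) = 373 - 0.171·591.
So N1* = 272/0.808 = 336, and then N2* = 591 - 1.12·336 = 214.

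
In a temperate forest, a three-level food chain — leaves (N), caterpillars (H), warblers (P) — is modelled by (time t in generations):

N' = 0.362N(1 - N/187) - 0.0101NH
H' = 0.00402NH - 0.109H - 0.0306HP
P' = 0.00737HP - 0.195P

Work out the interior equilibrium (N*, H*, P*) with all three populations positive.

N* ≈ 49, H* ≈ 26.5, P* ≈ 2.87

From dP/dt = 0: 0.00737H* = 0.195, so H* = 26.5.
From dN/dt = 0: 0.362(1 - N*/187) = 0.0101·26.5, giving N* = 187·(1 - 0.738) = 49.
From dH/dt = 0: 0.00402·49 - 0.109 = 0.0306P*, so P* = 0.0878/0.0306 = 2.87.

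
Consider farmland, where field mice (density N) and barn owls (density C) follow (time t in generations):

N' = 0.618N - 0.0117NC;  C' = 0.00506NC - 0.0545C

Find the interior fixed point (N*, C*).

N* ≈ 10.8, C* ≈ 52.8

Set dC/dt = 0 with C > 0: 0.00506N - 0.0545 = 0, so N* = 0.0545/0.00506 = 10.8.
Set dN/dt = 0 with N > 0: 0.618 - 0.0117C = 0, so C* = 0.618/0.0117 = 52.8.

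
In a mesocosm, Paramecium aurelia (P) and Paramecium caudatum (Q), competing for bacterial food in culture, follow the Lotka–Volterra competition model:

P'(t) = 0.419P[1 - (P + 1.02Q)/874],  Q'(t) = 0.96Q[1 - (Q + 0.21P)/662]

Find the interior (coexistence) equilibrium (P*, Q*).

Setting both brackets to zero gives the nullclines P + 1.02Q = 874 and 0.21P + Q = 662.
Substituting Q = 662 - 0.21P into the first: P(1 - 1.02·0.21) = 874 - 1.02·662.
So P* = 199/0.786 = 253, and then Q* = 662 - 0.21·253 = 609.

P* ≈ 253, Q* ≈ 609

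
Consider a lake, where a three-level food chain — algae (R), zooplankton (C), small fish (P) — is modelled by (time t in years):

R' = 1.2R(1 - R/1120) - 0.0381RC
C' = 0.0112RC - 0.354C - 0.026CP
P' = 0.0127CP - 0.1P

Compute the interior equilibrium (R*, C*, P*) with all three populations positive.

R* ≈ 840, C* ≈ 7.87, P* ≈ 348

From dP/dt = 0: 0.0127C* = 0.1, so C* = 7.87.
From dR/dt = 0: 1.2(1 - R*/1120) = 0.0381·7.87, giving R* = 1120·(1 - 0.25) = 840.
From dC/dt = 0: 0.0112·840 - 0.354 = 0.026P*, so P* = 9.05/0.026 = 348.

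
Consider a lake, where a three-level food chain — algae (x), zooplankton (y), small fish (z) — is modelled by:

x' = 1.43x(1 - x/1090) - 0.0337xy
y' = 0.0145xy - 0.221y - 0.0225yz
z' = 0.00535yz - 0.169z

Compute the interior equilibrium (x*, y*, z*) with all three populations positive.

x* ≈ 279, y* ≈ 31.6, z* ≈ 170

From dz/dt = 0: 0.00535y* = 0.169, so y* = 31.6.
From dx/dt = 0: 1.43(1 - x*/1090) = 0.0337·31.6, giving x* = 1090·(1 - 0.744) = 279.
From dy/dt = 0: 0.0145·279 - 0.221 = 0.0225z*, so z* = 3.82/0.0225 = 170.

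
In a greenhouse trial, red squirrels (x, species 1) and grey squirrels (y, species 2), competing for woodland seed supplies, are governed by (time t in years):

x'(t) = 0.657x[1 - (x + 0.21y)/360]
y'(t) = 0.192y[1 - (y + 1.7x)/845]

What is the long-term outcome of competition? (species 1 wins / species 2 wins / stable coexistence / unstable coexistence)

Compare the nullcline intercepts: K1/α12 = 360/0.21 = 1710 > K2 = 845; K2/α21 = 845/1.7 = 497 > K1 = 360.
Since both inequalities hold, each species can invade when rare, so the interior equilibrium is stable.

stable coexistence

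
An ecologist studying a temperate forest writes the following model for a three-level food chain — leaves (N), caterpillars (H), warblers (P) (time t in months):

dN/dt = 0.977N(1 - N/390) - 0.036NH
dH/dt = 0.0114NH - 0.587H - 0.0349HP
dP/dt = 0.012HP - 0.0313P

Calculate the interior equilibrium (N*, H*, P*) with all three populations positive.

N* ≈ 353, H* ≈ 2.61, P* ≈ 98.3

From dP/dt = 0: 0.012H* = 0.0313, so H* = 2.61.
From dN/dt = 0: 0.977(1 - N*/390) = 0.036·2.61, giving N* = 390·(1 - 0.0961) = 353.
From dH/dt = 0: 0.0114·353 - 0.587 = 0.0349P*, so P* = 3.43/0.0349 = 98.3.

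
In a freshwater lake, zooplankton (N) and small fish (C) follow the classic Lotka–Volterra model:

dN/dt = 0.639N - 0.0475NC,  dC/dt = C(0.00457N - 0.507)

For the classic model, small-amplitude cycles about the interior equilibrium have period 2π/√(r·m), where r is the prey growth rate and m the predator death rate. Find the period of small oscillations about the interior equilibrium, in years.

T ≈ 11 years

Here r = 0.639 and m = 0.507, so r·m = 0.324.
ω = √0.324 = 0.569 per year, hence T = 2π/ω ≈ 11 years.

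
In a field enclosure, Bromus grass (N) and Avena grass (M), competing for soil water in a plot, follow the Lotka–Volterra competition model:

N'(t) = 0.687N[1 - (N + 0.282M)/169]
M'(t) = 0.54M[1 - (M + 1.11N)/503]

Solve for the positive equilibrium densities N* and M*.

N* ≈ 39.5, M* ≈ 459

Setting both brackets to zero gives the nullclines N + 0.282M = 169 and 1.11N + M = 503.
Substituting M = 503 - 1.11N into the first: N(1 - 0.282·1.11) = 169 - 0.282·503.
So N* = 27.2/0.687 = 39.5, and then M* = 503 - 1.11·39.5 = 459.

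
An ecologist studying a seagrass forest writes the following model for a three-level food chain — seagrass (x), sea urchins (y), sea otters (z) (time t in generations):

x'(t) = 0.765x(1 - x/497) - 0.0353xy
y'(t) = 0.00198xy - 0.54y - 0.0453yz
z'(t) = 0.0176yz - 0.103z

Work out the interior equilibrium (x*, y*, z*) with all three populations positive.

From dz/dt = 0: 0.0176y* = 0.103, so y* = 5.85.
From dx/dt = 0: 0.765(1 - x*/497) = 0.0353·5.85, giving x* = 497·(1 - 0.27) = 363.
From dy/dt = 0: 0.00198·363 - 0.54 = 0.0453z*, so z* = 0.178/0.0453 = 3.94.

x* ≈ 363, y* ≈ 5.85, z* ≈ 3.94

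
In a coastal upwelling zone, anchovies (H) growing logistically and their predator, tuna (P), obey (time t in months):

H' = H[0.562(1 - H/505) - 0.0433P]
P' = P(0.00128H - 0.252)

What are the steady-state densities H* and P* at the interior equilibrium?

From dP/dt = 0 with P > 0: 0.00128H* = 0.252, so H* = 197.
Substitute into dH/dt = 0: 0.562(1 - 197/505) = 0.0433P*.
The bracket is 0.61, giving P* = 0.343/0.0433 = 7.92.

H* ≈ 197, P* ≈ 7.92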